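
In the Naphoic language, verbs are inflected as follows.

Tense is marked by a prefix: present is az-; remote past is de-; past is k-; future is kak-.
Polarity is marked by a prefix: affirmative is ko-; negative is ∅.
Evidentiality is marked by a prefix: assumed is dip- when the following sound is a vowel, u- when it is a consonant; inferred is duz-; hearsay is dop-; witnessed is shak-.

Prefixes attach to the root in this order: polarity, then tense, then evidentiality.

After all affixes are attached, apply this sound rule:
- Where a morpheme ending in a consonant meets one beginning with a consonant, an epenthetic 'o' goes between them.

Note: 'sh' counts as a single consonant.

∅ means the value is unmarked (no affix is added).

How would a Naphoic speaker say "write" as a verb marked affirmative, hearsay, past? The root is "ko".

Attach polarity affirmative ko- → koko.
Attach tense past k- → kkoko.
Attach evidentiality hearsay dop- → dopkkoko.
Apply epenthesis: dopkkoko → dopokokoko.

dopokokoko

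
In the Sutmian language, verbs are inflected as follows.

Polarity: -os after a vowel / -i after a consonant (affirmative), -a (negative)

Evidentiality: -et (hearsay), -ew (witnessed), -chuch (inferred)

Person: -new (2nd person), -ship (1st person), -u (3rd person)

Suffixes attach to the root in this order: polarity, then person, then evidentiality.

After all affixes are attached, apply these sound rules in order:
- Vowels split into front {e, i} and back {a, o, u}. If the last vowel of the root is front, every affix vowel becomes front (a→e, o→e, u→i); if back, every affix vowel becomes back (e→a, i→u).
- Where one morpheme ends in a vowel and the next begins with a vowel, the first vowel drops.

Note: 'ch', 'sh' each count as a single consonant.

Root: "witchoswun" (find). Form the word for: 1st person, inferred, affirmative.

Attach polarity affirmative -i (after consonant 'n') → witchoswuni.
Attach person 1st person -ship → witchoswuniship.
Attach evidentiality inferred -chuch → witchoswunishipchuch.
Apply vowel harmony: witchoswunishipchuch → witchoswunushupchuch.
Vowel deletion: no change.

witchoswunushupchuch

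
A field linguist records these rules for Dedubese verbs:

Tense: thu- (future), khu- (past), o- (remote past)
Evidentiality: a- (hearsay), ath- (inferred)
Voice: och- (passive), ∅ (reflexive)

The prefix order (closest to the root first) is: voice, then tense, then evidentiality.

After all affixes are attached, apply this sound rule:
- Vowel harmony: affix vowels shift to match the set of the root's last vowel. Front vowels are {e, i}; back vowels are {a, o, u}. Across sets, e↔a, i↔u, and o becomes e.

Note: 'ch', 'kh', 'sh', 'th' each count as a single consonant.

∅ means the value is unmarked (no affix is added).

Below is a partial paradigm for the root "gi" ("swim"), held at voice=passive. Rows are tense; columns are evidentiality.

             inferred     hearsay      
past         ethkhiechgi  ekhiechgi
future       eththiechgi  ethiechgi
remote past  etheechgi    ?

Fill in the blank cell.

Attach voice passive och- → ochgi.
Attach tense remote past o- → oochgi.
Attach evidentiality hearsay a- → aoochgi.
Apply vowel harmony: aoochgi → eeechgi.

eeechgi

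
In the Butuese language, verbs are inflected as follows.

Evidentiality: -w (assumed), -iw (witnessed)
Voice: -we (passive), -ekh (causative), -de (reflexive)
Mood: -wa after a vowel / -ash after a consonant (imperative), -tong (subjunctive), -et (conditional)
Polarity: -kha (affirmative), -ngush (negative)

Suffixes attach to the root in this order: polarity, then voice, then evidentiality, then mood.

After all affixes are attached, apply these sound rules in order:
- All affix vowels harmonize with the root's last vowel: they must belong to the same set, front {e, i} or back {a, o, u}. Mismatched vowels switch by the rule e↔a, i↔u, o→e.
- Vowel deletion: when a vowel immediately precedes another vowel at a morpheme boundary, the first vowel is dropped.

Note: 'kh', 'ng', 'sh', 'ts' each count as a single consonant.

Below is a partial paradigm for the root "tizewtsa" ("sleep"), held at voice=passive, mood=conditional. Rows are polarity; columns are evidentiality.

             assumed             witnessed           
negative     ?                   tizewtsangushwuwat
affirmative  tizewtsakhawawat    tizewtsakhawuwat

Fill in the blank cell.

tizewtsangushwawat

Attach polarity negative -ngush → tizewtsangush.
Attach voice passive -we → tizewtsangushwe.
Attach evidentiality assumed -w → tizewtsangushwew.
Attach mood conditional -et → tizewtsangushwewet.
Apply vowel harmony: tizewtsangushwewet → tizewtsangushwawat.
Vowel deletion: no change.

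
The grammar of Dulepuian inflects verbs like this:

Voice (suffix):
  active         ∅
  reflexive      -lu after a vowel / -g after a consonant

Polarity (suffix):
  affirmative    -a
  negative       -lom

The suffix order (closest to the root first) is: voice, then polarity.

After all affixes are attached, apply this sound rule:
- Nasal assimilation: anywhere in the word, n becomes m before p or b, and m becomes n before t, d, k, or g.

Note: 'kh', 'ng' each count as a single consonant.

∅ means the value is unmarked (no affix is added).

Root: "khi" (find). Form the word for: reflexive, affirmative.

khilua

Attach voice reflexive -lu (after vowel 'i') → khilu.
Attach polarity affirmative -a → khilua.
Nasal assimilation: no change.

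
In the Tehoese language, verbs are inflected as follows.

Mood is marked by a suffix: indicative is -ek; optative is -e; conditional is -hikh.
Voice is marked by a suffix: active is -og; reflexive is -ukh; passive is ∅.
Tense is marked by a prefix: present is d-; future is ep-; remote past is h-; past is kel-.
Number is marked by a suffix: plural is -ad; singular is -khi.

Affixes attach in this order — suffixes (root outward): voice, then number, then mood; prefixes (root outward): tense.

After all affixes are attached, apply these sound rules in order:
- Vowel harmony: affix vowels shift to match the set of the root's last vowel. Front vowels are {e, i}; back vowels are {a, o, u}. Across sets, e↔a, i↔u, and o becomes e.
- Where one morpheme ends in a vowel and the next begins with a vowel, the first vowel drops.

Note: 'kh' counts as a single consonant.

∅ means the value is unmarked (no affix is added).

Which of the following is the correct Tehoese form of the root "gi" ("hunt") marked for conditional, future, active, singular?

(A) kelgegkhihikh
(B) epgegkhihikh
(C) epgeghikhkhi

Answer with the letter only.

Attach voice active -og → giog.
Attach tense future ep- → epgiog.
Attach number singular -khi → epgiogkhi.
Attach mood conditional -hikh → epgiogkhihikh.
Apply vowel harmony: epgiogkhihikh → epgiegkhihikh.
Apply vowel deletion: epgiegkhihikh → epgegkhihikh.
So the correct form is epgegkhihikh, option (B).
(C) epgeghikhkhi is wrong: it has the affixes in the wrong order.
(A) kelgegkhihikh is wrong: it uses past instead of future for tense.

B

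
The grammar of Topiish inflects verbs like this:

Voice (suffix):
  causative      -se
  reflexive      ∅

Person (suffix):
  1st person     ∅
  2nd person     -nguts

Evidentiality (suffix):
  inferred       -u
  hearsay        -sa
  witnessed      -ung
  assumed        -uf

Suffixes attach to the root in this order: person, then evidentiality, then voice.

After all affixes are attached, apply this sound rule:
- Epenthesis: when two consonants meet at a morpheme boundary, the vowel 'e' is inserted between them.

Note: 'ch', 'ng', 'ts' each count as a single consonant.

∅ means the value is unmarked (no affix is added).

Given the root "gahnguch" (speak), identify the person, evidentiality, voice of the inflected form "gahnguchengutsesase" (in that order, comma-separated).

2nd person, hearsay, causative

Segment: gahnguch-nguts-sa-se.
person: -nguts → 2nd person.
evidentiality: -sa → hearsay.
voice: -se → causative.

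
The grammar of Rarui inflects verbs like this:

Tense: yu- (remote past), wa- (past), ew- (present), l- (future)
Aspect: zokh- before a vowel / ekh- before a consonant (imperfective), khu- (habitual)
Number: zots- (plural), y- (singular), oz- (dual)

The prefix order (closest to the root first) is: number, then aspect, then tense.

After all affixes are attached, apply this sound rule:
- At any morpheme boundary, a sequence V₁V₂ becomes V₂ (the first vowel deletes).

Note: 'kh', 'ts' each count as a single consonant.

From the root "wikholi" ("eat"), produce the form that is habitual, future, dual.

Attach number dual oz- → ozwikholi.
Attach aspect habitual khu- → khuozwikholi.
Attach tense future l- → lkhuozwikholi.
Apply vowel deletion: lkhuozwikholi → lkhozwikholi.

lkhozwikholi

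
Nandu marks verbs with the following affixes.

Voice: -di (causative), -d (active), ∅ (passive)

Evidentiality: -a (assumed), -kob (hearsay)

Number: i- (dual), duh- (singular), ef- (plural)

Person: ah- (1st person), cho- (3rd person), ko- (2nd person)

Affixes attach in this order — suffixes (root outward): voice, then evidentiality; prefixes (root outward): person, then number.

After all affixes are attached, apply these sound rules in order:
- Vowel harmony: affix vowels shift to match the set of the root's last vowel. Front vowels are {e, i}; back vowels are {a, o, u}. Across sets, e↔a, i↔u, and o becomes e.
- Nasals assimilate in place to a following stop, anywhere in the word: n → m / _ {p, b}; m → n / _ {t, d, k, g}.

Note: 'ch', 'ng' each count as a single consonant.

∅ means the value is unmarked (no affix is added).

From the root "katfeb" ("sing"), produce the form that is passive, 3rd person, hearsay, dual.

ichekatfebkeb

Attach person 3rd person cho- → chokatfeb.
voice = passive: zero marking, form stays chokatfeb.
Attach number dual i- → ichokatfeb.
Attach evidentiality hearsay -kob → ichokatfebkob.
Apply vowel harmony: ichokatfebkob → ichekatfebkeb.
Nasal assimilation: no change.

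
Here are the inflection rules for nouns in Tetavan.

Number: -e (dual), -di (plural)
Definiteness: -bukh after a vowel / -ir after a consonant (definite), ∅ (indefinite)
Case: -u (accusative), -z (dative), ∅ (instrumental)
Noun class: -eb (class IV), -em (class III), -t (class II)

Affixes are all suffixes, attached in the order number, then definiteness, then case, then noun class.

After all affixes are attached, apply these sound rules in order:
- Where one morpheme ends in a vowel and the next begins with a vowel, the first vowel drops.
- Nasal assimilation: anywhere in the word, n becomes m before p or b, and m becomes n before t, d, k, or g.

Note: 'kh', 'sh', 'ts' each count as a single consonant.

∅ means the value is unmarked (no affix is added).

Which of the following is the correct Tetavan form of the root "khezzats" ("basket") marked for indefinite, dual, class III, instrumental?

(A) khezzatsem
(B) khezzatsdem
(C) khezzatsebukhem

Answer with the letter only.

A

Attach number dual -e → khezzatse.
definiteness = indefinite: zero marking, form stays khezzatse.
case = instrumental: zero marking, form stays khezzatse.
Attach noun class class III -em → khezzatseem.
Apply vowel deletion: khezzatseem → khezzatsem.
Nasal assimilation: no change.
So the correct form is khezzatsem, option (A).
(C) khezzatsebukhem is wrong: it uses definite instead of indefinite for definiteness.
(B) khezzatsdem is wrong: it uses plural instead of dual for number.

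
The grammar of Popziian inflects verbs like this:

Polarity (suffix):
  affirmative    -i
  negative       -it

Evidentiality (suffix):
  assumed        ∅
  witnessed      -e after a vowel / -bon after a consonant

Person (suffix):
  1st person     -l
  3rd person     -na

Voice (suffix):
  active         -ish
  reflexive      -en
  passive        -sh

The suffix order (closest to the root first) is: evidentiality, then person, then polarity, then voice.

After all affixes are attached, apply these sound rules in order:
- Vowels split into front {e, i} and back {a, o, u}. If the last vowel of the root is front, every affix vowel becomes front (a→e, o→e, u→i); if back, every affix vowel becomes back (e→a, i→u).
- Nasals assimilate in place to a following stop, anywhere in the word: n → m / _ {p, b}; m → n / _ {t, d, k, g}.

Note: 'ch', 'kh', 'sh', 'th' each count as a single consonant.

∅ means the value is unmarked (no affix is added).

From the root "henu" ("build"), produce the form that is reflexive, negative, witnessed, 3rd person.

henuanautan

Attach evidentiality witnessed -e (after vowel 'u') → henue.
Attach person 3rd person -na → henuena.
Attach polarity negative -it → henuenait.
Attach voice reflexive -en → henuenaiten.
Apply vowel harmony: henuenaiten → henuanautan.
Nasal assimilation: no change.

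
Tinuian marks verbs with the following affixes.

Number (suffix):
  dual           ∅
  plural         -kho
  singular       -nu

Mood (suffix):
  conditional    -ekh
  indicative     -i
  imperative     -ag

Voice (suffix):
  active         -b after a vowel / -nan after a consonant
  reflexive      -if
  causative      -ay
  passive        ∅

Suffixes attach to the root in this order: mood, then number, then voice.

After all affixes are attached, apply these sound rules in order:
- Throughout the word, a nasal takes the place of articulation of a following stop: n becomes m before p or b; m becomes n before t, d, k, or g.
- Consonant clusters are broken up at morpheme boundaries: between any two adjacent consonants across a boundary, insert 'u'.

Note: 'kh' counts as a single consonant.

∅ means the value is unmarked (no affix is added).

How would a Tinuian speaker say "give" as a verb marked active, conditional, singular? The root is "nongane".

Attach mood conditional -ekh → nonganeekh.
Attach number singular -nu → nonganeekhnu.
Attach voice active -b (after vowel 'u') → nonganeekhnub.
Nasal assimilation: no change.
Apply epenthesis: nonganeekhnub → nonganeekhunub.

nonganeekhunub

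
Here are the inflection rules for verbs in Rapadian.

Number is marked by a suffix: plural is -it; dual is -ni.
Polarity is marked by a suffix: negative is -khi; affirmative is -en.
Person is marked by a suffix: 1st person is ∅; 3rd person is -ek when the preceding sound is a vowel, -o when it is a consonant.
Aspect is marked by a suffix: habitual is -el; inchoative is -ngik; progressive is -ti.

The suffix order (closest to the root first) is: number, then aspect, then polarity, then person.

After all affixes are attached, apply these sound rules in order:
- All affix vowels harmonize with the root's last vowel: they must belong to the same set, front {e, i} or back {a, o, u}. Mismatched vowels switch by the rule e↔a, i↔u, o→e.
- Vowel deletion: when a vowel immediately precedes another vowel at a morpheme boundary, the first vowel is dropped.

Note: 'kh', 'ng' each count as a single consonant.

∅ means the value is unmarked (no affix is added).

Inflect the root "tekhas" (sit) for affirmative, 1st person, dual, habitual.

Attach number dual -ni → tekhasni.
Attach aspect habitual -el → tekhasniel.
Attach polarity affirmative -en → tekhasnielen.
person = 1st person: zero marking, form stays tekhasnielen.
Apply vowel harmony: tekhasnielen → tekhasnualan.
Apply vowel deletion: tekhasnualan → tekhasnalan.

tekhasnalan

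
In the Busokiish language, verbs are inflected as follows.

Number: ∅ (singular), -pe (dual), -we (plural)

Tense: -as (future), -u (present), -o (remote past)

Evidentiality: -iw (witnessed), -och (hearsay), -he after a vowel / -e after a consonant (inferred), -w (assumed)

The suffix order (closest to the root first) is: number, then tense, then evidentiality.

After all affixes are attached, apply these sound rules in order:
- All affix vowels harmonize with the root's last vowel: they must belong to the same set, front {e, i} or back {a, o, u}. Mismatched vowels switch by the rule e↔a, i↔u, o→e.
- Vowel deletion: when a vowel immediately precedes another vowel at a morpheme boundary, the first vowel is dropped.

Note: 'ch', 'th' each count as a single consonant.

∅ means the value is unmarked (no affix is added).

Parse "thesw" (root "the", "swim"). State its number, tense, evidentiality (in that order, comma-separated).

singular, future, assumed

Segment: the-as-w.
number: ∅ → singular.
tense: -as → future.
evidentiality: -w → assumed.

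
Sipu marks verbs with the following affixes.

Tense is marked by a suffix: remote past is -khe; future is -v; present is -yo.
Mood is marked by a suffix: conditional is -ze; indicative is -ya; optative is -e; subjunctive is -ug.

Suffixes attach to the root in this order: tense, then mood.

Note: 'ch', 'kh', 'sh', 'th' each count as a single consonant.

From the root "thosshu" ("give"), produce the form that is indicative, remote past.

Attach tense remote past -khe → thosshukhe.
Attach mood indicative -ya → thosshukheya.

thosshukheya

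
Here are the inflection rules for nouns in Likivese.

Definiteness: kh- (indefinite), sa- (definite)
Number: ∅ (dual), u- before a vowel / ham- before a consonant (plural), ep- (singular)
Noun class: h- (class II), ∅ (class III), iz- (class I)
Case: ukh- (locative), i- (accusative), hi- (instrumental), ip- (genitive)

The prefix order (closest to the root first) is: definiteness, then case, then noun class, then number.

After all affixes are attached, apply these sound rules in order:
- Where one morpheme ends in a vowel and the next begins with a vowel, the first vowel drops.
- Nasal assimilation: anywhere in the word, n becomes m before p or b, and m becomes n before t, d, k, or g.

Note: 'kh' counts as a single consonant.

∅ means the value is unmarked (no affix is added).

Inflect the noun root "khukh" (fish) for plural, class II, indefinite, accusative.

hamhikhkhukh

Attach definiteness indefinite kh- → khkhukh.
Attach case accusative i- → ikhkhukh.
Attach noun class class II h- → hikhkhukh.
Attach number plural ham- (before consonant 'h') → hamhikhkhukh.
Vowel deletion: no change.
Nasal assimilation: no change.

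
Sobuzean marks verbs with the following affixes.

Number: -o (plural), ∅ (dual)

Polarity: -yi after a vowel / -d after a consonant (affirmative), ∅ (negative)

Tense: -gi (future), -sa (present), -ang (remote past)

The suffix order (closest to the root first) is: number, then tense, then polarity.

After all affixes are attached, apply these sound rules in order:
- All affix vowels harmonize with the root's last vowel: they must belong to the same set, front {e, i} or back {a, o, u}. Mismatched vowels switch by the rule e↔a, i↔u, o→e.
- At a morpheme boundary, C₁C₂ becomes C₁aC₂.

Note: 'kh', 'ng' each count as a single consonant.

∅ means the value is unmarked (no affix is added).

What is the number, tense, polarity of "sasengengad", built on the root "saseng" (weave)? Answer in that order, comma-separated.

Segment: saseng-ang-d.
number: ∅ → dual.
tense: -ang → remote past.
polarity: -yi/d → affirmative.

dual, remote past, affirmative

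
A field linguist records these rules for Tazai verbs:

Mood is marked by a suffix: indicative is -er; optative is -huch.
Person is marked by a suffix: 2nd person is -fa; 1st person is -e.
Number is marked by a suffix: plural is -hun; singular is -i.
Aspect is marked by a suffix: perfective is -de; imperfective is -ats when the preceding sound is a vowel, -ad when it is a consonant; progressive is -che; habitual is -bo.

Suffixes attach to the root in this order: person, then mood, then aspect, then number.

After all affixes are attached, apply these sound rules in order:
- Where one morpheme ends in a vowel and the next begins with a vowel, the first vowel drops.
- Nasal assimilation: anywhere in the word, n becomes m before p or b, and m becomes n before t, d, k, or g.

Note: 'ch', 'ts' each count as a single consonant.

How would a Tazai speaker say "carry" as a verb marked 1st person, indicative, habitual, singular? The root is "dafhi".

Attach person 1st person -e → dafhie.
Attach mood indicative -er → dafhieer.
Attach aspect habitual -bo → dafhieerbo.
Attach number singular -i → dafhieerboi.
Apply vowel deletion: dafhieerboi → dafherbi.
Nasal assimilation: no change.

dafherbi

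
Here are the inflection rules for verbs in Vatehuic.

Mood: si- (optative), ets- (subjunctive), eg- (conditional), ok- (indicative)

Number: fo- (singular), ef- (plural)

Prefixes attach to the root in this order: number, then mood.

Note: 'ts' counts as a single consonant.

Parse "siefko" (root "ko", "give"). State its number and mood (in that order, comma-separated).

Segment: si-ef-ko.
number: ef- → plural.
mood: si- → optative.

plural, optative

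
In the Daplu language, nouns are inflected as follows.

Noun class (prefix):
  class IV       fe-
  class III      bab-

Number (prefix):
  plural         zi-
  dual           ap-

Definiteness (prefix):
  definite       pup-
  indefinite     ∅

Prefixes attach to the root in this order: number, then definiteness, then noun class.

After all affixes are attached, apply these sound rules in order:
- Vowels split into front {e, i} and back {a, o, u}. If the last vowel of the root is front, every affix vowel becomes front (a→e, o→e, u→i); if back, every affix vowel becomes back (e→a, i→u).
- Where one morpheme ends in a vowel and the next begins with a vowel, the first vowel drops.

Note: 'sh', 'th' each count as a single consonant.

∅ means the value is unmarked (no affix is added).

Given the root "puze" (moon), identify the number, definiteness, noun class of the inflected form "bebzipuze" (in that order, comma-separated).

Segment: bab-zi-puze.
number: zi- → plural.
definiteness: ∅ → indefinite.
noun class: bab- → class III.

plural, indefinite, class III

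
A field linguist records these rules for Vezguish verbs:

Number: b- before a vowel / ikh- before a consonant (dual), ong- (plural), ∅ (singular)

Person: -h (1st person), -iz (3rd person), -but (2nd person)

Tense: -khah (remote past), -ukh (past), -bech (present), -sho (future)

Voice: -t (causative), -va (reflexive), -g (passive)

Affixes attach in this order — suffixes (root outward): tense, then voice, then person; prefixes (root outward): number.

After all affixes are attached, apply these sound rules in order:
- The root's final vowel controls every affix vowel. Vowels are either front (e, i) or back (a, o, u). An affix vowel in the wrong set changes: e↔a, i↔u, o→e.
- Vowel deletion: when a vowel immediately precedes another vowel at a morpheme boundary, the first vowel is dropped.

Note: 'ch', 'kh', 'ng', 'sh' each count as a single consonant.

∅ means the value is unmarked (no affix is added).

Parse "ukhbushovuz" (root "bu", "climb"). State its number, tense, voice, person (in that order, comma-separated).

Segment: ikh-bu-sho-va-iz.
number: b/ikh- → dual.
tense: -sho → future.
voice: -va → reflexive.
person: -iz → 3rd person.

dual, future, reflexive, 3rd person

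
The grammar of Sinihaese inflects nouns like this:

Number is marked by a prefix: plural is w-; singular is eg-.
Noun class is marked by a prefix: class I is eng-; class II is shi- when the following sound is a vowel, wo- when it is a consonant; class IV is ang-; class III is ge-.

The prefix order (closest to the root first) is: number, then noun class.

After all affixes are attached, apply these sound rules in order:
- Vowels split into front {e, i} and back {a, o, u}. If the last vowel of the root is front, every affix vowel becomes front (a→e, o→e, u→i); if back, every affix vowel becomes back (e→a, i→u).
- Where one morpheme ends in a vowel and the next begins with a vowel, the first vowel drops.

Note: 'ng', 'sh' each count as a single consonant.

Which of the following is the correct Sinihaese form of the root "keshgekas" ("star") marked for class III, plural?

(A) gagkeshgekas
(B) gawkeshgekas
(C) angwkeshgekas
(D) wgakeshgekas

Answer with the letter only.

Attach number plural w- → wkeshgekas.
Attach noun class class III ge- → gewkeshgekas.
Apply vowel harmony: gewkeshgekas → gawkeshgekas.
Vowel deletion: no change.
So the correct form is gawkeshgekas, option (B).
(C) angwkeshgekas is wrong: it uses class IV instead of class III for noun class.
(A) gagkeshgekas is wrong: it uses singular instead of plural for number.
(D) wgakeshgekas is wrong: it has the affixes in the wrong order.

B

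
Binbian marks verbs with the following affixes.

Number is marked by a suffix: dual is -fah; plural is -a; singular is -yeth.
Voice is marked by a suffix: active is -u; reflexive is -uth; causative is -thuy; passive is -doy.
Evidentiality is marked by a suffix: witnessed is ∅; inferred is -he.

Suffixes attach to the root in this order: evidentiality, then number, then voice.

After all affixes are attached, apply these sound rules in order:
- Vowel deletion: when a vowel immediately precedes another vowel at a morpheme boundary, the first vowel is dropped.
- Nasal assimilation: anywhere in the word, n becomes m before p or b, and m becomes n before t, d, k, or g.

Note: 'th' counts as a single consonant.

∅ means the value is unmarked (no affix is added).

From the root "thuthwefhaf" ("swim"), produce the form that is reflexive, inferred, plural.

thuthwefhafhuth

Attach evidentiality inferred -he → thuthwefhafhe.
Attach number plural -a → thuthwefhafhea.
Attach voice reflexive -uth → thuthwefhafheauth.
Apply vowel deletion: thuthwefhafheauth → thuthwefhafhuth.
Nasal assimilation: no change.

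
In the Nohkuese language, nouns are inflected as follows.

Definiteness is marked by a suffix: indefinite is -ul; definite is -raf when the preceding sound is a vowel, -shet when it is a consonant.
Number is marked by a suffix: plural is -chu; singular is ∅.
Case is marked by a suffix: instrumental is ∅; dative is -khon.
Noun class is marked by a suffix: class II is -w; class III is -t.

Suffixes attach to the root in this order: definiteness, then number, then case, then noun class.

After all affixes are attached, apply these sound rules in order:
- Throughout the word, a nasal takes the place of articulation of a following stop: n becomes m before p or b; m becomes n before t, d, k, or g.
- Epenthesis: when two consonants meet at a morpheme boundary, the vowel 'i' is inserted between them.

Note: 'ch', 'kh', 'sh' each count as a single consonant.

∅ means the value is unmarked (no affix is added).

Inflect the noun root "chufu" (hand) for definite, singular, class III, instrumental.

Attach definiteness definite -raf (after vowel 'u') → chufuraf.
number = singular: zero marking, form stays chufuraf.
case = instrumental: zero marking, form stays chufuraf.
Attach noun class class III -t → chufuraft.
Nasal assimilation: no change.
Apply epenthesis: chufuraft → chufurafit.

chufurafit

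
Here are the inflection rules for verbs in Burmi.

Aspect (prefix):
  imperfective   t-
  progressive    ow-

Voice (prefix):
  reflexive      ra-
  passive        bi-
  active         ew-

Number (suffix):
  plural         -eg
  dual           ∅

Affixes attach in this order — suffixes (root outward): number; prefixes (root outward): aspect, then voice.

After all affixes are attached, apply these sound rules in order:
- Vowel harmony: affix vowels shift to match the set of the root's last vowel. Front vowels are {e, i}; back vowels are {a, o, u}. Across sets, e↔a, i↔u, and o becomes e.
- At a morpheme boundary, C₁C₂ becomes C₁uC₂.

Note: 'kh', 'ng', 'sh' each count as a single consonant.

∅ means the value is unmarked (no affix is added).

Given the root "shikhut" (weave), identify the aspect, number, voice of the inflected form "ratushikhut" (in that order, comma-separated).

imperfective, dual, reflexive

Segment: ra-t-shikhut.
aspect: t- → imperfective.
number: ∅ → dual.
voice: ra- → reflexive.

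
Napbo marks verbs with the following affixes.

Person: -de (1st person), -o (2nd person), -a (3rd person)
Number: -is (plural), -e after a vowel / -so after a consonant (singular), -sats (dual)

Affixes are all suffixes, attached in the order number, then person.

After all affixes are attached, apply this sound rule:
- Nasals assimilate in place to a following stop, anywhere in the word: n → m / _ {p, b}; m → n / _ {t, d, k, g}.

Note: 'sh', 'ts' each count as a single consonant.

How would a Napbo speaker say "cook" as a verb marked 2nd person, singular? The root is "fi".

fieo

Attach number singular -e (after vowel 'i') → fie.
Attach person 2nd person -o → fieo.
Nasal assimilation: no change.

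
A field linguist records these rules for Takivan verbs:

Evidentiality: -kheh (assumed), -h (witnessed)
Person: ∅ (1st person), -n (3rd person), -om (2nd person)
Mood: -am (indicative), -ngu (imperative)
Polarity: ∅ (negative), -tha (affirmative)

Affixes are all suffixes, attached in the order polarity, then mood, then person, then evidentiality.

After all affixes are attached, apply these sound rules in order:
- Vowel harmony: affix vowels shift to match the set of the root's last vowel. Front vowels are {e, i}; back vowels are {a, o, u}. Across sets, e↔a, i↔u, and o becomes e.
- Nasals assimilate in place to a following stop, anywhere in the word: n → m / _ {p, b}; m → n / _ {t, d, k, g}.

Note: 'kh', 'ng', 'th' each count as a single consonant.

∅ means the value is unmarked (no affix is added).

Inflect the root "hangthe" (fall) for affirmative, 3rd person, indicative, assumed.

hangthetheemnkheh

Attach polarity affirmative -tha → hangthetha.
Attach mood indicative -am → hangthethaam.
Attach person 3rd person -n → hangthethaamn.
Attach evidentiality assumed -kheh → hangthethaamnkheh.
Apply vowel harmony: hangthethaamnkheh → hangthetheemnkheh.
Nasal assimilation: no change.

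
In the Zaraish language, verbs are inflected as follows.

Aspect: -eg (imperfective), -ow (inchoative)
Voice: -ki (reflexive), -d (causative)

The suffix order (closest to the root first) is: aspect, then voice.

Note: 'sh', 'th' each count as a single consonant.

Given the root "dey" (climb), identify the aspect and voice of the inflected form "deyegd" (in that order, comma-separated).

imperfective, causative

Segment: dey-eg-d.
aspect: -eg → imperfective.
voice: -d → causative.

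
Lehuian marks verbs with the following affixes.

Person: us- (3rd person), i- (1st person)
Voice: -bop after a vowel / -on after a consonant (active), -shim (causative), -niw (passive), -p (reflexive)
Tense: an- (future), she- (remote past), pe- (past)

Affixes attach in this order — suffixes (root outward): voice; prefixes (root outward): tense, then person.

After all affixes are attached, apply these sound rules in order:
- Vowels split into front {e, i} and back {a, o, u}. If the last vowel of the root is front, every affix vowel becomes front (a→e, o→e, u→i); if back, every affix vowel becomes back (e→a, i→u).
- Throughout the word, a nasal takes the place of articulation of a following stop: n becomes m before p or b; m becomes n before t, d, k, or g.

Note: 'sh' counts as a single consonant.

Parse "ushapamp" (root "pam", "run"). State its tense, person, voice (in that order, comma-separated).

remote past, 1st person, reflexive

Segment: i-she-pam-p.
tense: she- → remote past.
person: i- → 1st person.
voice: -p → reflexive.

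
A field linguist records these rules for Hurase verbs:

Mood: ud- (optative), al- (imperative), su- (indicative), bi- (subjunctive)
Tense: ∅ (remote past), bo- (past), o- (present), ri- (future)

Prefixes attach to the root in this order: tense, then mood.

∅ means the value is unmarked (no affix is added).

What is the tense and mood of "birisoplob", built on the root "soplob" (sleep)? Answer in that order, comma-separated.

future, subjunctive

Segment: bi-ri-soplob.
tense: ri- → future.
mood: bi- → subjunctive.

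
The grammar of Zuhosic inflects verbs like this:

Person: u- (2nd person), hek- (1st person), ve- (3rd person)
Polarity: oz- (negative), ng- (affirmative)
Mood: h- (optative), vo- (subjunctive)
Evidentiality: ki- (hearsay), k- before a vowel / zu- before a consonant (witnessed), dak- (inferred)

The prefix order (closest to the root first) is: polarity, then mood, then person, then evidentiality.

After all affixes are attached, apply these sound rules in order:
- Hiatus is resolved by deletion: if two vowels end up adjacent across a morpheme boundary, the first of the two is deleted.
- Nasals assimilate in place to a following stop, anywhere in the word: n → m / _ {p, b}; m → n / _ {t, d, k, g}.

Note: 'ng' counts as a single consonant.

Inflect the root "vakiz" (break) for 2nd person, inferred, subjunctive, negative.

Attach polarity negative oz- → ozvakiz.
Attach mood subjunctive vo- → voozvakiz.
Attach person 2nd person u- → uvoozvakiz.
Attach evidentiality inferred dak- → dakuvoozvakiz.
Apply vowel deletion: dakuvoozvakiz → dakuvozvakiz.
Nasal assimilation: no change.

dakuvozvakiz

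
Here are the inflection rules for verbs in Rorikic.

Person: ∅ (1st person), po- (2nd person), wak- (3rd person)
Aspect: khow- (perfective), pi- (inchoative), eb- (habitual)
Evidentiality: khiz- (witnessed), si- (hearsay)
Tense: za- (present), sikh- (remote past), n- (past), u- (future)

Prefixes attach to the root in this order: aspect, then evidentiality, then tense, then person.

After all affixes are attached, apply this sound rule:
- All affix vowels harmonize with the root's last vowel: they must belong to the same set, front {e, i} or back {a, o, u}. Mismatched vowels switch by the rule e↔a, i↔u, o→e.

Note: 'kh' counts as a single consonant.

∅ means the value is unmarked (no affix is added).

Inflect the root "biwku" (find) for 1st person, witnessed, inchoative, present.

Attach aspect inchoative pi- → pibiwku.
Attach evidentiality witnessed khiz- → khizpibiwku.
Attach tense present za- → zakhizpibiwku.
person = 1st person: zero marking, form stays zakhizpibiwku.
Apply vowel harmony: zakhizpibiwku → zakhuzpubiwku.

zakhuzpubiwku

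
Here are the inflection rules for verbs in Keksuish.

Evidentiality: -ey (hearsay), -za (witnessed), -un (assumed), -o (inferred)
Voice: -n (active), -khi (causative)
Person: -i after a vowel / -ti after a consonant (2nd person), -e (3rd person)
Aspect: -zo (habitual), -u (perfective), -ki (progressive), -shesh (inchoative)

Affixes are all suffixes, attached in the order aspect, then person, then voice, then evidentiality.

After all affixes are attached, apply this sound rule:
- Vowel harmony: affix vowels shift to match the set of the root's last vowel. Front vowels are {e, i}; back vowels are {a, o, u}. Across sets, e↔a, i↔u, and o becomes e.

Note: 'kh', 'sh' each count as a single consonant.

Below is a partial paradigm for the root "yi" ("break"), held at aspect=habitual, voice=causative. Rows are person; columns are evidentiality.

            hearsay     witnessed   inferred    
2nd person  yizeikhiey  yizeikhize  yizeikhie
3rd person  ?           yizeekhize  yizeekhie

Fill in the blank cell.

yizeekhiey

Attach aspect habitual -zo → yizo.
Attach person 3rd person -e → yizoe.
Attach voice causative -khi → yizoekhi.
Attach evidentiality hearsay -ey → yizoekhiey.
Apply vowel harmony: yizoekhiey → yizeekhiey.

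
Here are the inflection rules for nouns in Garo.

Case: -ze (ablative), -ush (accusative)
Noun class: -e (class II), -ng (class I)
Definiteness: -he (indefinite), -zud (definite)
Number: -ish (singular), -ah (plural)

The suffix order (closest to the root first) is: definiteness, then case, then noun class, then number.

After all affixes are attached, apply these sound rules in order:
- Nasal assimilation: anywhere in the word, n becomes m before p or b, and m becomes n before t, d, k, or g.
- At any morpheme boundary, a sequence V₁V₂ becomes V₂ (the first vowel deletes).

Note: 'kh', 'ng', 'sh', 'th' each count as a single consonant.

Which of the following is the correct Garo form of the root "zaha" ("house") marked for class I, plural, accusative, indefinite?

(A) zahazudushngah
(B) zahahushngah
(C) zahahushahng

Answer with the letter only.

B

Attach definiteness indefinite -he → zahahe.
Attach case accusative -ush → zahaheush.
Attach noun class class I -ng → zahaheushng.
Attach number plural -ah → zahaheushngah.
Nasal assimilation: no change.
Apply vowel deletion: zahaheushngah → zahahushngah.
So the correct form is zahahushngah, option (B).
(A) zahazudushngah is wrong: it uses definite instead of indefinite for definiteness.
(C) zahahushahng is wrong: it has the affixes in the wrong order.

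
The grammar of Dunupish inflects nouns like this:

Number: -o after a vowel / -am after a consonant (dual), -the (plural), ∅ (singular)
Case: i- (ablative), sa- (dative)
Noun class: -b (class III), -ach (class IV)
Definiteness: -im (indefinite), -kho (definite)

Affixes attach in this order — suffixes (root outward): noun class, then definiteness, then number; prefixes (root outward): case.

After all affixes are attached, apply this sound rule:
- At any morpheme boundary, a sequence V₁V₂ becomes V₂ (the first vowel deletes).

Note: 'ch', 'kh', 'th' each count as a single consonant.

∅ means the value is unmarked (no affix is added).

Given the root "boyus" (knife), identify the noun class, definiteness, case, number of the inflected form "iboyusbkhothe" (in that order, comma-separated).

Segment: i-boyus-b-kho-the.
noun class: -b → class III.
definiteness: -kho → definite.
case: i- → ablative.
number: -the → plural.

class III, definite, ablative, plural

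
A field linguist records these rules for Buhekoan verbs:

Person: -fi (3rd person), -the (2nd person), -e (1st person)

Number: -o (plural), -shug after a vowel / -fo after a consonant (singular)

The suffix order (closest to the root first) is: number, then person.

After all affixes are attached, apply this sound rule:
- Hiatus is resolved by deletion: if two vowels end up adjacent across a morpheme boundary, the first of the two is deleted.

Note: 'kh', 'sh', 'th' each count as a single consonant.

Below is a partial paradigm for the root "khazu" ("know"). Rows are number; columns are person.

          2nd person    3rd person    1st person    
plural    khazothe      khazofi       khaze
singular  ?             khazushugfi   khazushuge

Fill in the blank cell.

khazushugthe

Attach number singular -shug (after vowel 'u') → khazushug.
Attach person 2nd person -the → khazushugthe.
Vowel deletion: no change.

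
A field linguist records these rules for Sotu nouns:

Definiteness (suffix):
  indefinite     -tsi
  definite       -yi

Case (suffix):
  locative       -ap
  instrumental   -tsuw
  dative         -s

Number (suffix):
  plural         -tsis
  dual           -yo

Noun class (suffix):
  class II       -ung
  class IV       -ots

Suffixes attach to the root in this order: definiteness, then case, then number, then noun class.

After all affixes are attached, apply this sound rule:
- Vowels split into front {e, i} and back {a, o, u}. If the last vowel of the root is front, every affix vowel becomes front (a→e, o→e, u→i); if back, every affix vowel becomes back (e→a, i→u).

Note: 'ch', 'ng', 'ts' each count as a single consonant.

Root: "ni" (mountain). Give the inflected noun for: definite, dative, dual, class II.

Attach definiteness definite -yi → niyi.
Attach case dative -s → niyis.
Attach number dual -yo → niyisyo.
Attach noun class class II -ung → niyisyoung.
Apply vowel harmony: niyisyoung → niyisyeing.

niyisyeing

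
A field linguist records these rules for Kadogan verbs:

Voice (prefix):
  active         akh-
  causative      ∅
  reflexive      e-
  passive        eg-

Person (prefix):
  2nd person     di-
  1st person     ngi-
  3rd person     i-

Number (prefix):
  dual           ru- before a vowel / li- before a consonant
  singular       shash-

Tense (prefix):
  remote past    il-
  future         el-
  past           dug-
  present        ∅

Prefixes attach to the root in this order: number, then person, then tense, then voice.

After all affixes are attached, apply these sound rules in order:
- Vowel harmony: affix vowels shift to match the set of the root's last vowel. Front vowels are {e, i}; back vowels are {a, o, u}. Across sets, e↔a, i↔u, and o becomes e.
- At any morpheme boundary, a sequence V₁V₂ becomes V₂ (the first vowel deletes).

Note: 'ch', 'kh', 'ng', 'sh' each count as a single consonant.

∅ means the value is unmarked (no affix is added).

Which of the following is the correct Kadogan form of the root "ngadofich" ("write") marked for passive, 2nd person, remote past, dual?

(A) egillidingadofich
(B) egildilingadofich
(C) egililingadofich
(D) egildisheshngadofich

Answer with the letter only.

B

Attach number dual li- (before consonant 'ng') → lingadofich.
Attach person 2nd person di- → dilingadofich.
Attach tense remote past il- → ildilingadofich.
Attach voice passive eg- → egildilingadofich.
Vowel harmony: no change.
Vowel deletion: no change.
So the correct form is egildilingadofich, option (B).
(C) egililingadofich is wrong: it uses 3rd person instead of 2nd person for person.
(D) egildisheshngadofich is wrong: it uses singular instead of dual for number.
(A) egillidingadofich is wrong: it has the affixes in the wrong order.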